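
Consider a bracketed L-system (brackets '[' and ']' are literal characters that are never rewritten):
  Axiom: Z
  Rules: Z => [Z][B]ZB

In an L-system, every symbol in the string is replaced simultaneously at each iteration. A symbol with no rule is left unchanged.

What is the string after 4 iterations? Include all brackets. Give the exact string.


Answer: [[[[Z][B]ZB][B][Z][B]ZBB][B][[Z][B]ZB][B][Z][B]ZBBB][B][[[Z][B]ZB][B][Z][B]ZBB][B][[Z][B]ZB][B][Z][B]ZBBBB

Derivation:
Step 0: Z
Step 1: [Z][B]ZB
Step 2: [[Z][B]ZB][B][Z][B]ZBB
Step 3: [[[Z][B]ZB][B][Z][B]ZBB][B][[Z][B]ZB][B][Z][B]ZBBB
Step 4: [[[[Z][B]ZB][B][Z][B]ZBB][B][[Z][B]ZB][B][Z][B]ZBBB][B][[[Z][B]ZB][B][Z][B]ZBB][B][[Z][B]ZB][B][Z][B]ZBBBB


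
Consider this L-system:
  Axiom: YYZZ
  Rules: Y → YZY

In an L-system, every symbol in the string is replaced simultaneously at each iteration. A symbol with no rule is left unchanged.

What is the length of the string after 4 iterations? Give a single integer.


Step 0: length = 4
Step 1: length = 8
Step 2: length = 16
Step 3: length = 32
Step 4: length = 64

Answer: 64


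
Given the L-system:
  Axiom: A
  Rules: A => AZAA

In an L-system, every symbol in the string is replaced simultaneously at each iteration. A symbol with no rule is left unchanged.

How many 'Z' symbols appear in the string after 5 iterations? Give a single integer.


Answer: 121

Derivation:
Step 0: A  (0 'Z')
Step 1: AZAA  (1 'Z')
Step 2: AZAAZAZAAAZAA  (4 'Z')
Step 3: AZAAZAZAAAZAAZAZAAZAZAAAZAAAZAAZAZAAAZAA  (13 'Z')
Step 4: AZAAZAZAAAZAAZAZAAZAZAAAZAAAZAAZAZAAAZAAZAZAAZAZAAAZAAZAZAAZAZAAAZAAAZAAZAZAAAZAAAZAAZAZAAAZAAZAZAAZAZAAAZAAAZAAZAZAAAZAA  (40 'Z')
Step 5: AZAAZAZAAAZAAZAZAAZAZAAAZAAAZAAZAZAAAZAAZAZAAZAZAAAZAAZAZAAZAZAAAZAAAZAAZAZAAAZAAAZAAZAZAAAZAAZAZAAZAZAAAZAAAZAAZAZAAAZAAZAZAAZAZAAAZAAZAZAAZAZAAAZAAAZAAZAZAAAZAAZAZAAZAZAAAZAAZAZAAZAZAAAZAAAZAAZAZAAAZAAAZAAZAZAAAZAAZAZAAZAZAAAZAAAZAAZAZAAAZAAAZAAZAZAAAZAAZAZAAZAZAAAZAAAZAAZAZAAAZAAZAZAAZAZAAAZAAZAZAAZAZAAAZAAAZAAZAZAAAZAAAZAAZAZAAAZAAZAZAAZAZAAAZAAAZAAZAZAAAZAA  (121 'Z')


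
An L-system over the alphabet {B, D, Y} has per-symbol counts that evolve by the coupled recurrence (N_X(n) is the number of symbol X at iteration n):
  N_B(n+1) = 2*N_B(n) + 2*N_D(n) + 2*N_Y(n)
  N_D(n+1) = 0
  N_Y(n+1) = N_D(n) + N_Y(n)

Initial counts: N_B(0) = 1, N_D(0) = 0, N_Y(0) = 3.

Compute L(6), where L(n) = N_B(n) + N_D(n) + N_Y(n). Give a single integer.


Answer: 445

Derivation:
Step 0: N_B=1, N_D=0, N_Y=3, L=4
Step 1: N_B=8, N_D=0, N_Y=3, L=11
Step 2: N_B=22, N_D=0, N_Y=3, L=25
Step 3: N_B=50, N_D=0, N_Y=3, L=53
Step 4: N_B=106, N_D=0, N_Y=3, L=109
Step 5: N_B=218, N_D=0, N_Y=3, L=221
Step 6: N_B=442, N_D=0, N_Y=3, L=445


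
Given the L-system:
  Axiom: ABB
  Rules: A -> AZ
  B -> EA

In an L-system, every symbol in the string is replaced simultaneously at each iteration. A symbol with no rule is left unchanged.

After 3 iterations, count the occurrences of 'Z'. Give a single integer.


Step 0: ABB  (0 'Z')
Step 1: AZEAEA  (1 'Z')
Step 2: AZZEAZEAZ  (4 'Z')
Step 3: AZZZEAZZEAZZ  (7 'Z')

Answer: 7


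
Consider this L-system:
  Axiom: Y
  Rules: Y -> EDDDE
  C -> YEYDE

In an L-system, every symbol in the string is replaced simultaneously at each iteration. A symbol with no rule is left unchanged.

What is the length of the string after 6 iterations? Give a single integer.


Step 0: length = 1
Step 1: length = 5
Step 2: length = 5
Step 3: length = 5
Step 4: length = 5
Step 5: length = 5
Step 6: length = 5

Answer: 5


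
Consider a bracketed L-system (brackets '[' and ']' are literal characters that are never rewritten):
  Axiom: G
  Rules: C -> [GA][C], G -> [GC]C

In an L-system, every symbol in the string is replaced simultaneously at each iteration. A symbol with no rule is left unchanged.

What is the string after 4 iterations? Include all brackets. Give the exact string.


Answer: [[[[GC]C[GA][C]][GA][C][[GC]CA][[GA][C]]][[GC]CA][[GA][C]][[[GC]C[GA][C]][GA][C]A][[[GC]CA][[GA][C]]]][[[GC]C[GA][C]][GA][C]A][[[GC]CA][[GA][C]]]

Derivation:
Step 0: G
Step 1: [GC]C
Step 2: [[GC]C[GA][C]][GA][C]
Step 3: [[[GC]C[GA][C]][GA][C][[GC]CA][[GA][C]]][[GC]CA][[GA][C]]
Step 4: [[[[GC]C[GA][C]][GA][C][[GC]CA][[GA][C]]][[GC]CA][[GA][C]][[[GC]C[GA][C]][GA][C]A][[[GC]CA][[GA][C]]]][[[GC]C[GA][C]][GA][C]A][[[GC]CA][[GA][C]]]


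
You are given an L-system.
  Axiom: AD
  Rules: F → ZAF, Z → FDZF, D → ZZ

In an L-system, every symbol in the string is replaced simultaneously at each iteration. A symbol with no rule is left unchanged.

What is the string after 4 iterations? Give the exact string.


Answer: AFDZFAZAFFDZFFDZFZAFZZFDZFZAFFDZFAZAFFDZFAZAFFDZFFDZFZAFZZFDZFZAFFDZFAZAF

Derivation:
Step 0: AD
Step 1: AZZ
Step 2: AFDZFFDZF
Step 3: AZAFZZFDZFZAFZAFZZFDZFZAF
Step 4: AFDZFAZAFFDZFFDZFZAFZZFDZFZAFFDZFAZAFFDZFAZAFFDZFFDZFZAFZZFDZFZAFFDZFAZAF


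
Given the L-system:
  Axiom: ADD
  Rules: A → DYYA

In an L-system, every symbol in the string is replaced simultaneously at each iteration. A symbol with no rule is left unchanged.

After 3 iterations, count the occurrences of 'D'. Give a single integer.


Answer: 5

Derivation:
Step 0: ADD  (2 'D')
Step 1: DYYADD  (3 'D')
Step 2: DYYDYYADD  (4 'D')
Step 3: DYYDYYDYYADD  (5 'D')


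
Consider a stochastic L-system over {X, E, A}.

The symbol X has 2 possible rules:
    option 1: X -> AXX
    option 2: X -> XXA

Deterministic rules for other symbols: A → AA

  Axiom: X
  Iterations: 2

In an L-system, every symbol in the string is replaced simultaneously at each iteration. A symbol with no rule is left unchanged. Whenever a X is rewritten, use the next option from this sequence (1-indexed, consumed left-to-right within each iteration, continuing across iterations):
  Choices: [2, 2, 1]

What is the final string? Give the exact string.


Step 0: X
Step 1: XXA  (used choices [2])
Step 2: XXAAXXAA  (used choices [2, 1])

Answer: XXAAXXAA


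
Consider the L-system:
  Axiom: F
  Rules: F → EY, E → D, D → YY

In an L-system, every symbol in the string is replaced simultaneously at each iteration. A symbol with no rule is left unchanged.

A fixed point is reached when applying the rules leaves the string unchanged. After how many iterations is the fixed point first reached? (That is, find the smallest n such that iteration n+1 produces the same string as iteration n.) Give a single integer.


Answer: 3

Derivation:
Step 0: F
Step 1: EY
Step 2: DY
Step 3: YYY
Step 4: YYY  (unchanged — fixed point at step 3)


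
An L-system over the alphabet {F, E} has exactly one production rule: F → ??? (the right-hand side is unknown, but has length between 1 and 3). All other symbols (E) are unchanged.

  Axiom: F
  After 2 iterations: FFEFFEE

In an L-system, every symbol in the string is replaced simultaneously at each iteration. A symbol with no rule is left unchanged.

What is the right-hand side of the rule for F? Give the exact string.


Answer: FFE

Derivation:
Trying F → FFE:
  Step 0: F
  Step 1: FFE
  Step 2: FFEFFEE
Matches the given result.


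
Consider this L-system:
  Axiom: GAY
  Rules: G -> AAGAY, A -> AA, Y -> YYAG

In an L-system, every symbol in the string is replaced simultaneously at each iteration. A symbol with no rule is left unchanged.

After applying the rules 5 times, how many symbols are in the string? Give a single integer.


Answer: 770

Derivation:
Step 0: length = 3
Step 1: length = 11
Step 2: length = 34
Step 3: length = 99
Step 4: length = 279
Step 5: length = 770


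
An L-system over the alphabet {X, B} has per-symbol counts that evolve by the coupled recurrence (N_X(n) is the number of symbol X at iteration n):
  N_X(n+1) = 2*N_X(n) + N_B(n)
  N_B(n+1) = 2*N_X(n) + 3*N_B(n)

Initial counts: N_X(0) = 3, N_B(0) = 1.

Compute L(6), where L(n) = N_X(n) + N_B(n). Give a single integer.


Answer: 16384

Derivation:
Step 0: N_X=3, N_B=1, L=4
Step 1: N_X=7, N_B=9, L=16
Step 2: N_X=23, N_B=41, L=64
Step 3: N_X=87, N_B=169, L=256
Step 4: N_X=343, N_B=681, L=1024
Step 5: N_X=1367, N_B=2729, L=4096
Step 6: N_X=5463, N_B=10921, L=16384


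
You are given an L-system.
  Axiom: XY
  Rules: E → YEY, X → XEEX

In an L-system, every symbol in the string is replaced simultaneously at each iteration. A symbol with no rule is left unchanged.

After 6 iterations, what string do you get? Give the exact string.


Answer: XEEXYEYYEYXEEXYYEYYYYEYYXEEXYEYYEYXEEXYYYEYYYYYYEYYYXEEXYEYYEYXEEXYYEYYYYEYYXEEXYEYYEYXEEXYYYYEYYYYYYYYEYYYYXEEXYEYYEYXEEXYYEYYYYEYYXEEXYEYYEYXEEXYYYEYYYYYYEYYYXEEXYEYYEYXEEXYYEYYYYEYYXEEXYEYYEYXEEXYYYYYEYYYYYYYYYYEYYYYYXEEXYEYYEYXEEXYYEYYYYEYYXEEXYEYYEYXEEXYYYEYYYYYYEYYYXEEXYEYYEYXEEXYYEYYYYEYYXEEXYEYYEYXEEXYYYYEYYYYYYYYEYYYYXEEXYEYYEYXEEXYYEYYYYEYYXEEXYEYYEYXEEXYYYEYYYYYYEYYYXEEXYEYYEYXEEXYYEYYYYEYYXEEXYEYYEYXEEXY

Derivation:
Step 0: XY
Step 1: XEEXY
Step 2: XEEXYEYYEYXEEXY
Step 3: XEEXYEYYEYXEEXYYEYYYYEYYXEEXYEYYEYXEEXY
Step 4: XEEXYEYYEYXEEXYYEYYYYEYYXEEXYEYYEYXEEXYYYEYYYYYYEYYYXEEXYEYYEYXEEXYYEYYYYEYYXEEXYEYYEYXEEXY
Step 5: XEEXYEYYEYXEEXYYEYYYYEYYXEEXYEYYEYXEEXYYYEYYYYYYEYYYXEEXYEYYEYXEEXYYEYYYYEYYXEEXYEYYEYXEEXYYYYEYYYYYYYYEYYYYXEEXYEYYEYXEEXYYEYYYYEYYXEEXYEYYEYXEEXYYYEYYYYYYEYYYXEEXYEYYEYXEEXYYEYYYYEYYXEEXYEYYEYXEEXY
Step 6: XEEXYEYYEYXEEXYYEYYYYEYYXEEXYEYYEYXEEXYYYEYYYYYYEYYYXEEXYEYYEYXEEXYYEYYYYEYYXEEXYEYYEYXEEXYYYYEYYYYYYYYEYYYYXEEXYEYYEYXEEXYYEYYYYEYYXEEXYEYYEYXEEXYYYEYYYYYYEYYYXEEXYEYYEYXEEXYYEYYYYEYYXEEXYEYYEYXEEXYYYYYEYYYYYYYYYYEYYYYYXEEXYEYYEYXEEXYYEYYYYEYYXEEXYEYYEYXEEXYYYEYYYYYYEYYYXEEXYEYYEYXEEXYYEYYYYEYYXEEXYEYYEYXEEXYYYYEYYYYYYYYEYYYYXEEXYEYYEYXEEXYYEYYYYEYYXEEXYEYYEYXEEXYYYEYYYYYYEYYYXEEXYEYYEYXEEXYYEYYYYEYYXEEXYEYYEYXEEXY


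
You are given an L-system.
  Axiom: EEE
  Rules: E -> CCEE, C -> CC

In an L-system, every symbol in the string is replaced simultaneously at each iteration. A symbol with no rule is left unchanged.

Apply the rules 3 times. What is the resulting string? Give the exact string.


Step 0: EEE
Step 1: CCEECCEECCEE
Step 2: CCCCCCEECCEECCCCCCEECCEECCCCCCEECCEE
Step 3: CCCCCCCCCCCCCCEECCEECCCCCCEECCEECCCCCCCCCCCCCCEECCEECCCCCCEECCEECCCCCCCCCCCCCCEECCEECCCCCCEECCEE

Answer: CCCCCCCCCCCCCCEECCEECCCCCCEECCEECCCCCCCCCCCCCCEECCEECCCCCCEECCEECCCCCCCCCCCCCCEECCEECCCCCCEECCEE


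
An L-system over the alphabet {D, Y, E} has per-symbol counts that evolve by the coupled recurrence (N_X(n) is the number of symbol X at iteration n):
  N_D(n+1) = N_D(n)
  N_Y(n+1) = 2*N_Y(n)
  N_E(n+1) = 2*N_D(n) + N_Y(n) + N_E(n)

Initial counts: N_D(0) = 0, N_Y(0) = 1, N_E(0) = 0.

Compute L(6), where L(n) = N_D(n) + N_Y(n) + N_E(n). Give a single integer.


Answer: 127

Derivation:
Step 0: N_D=0, N_Y=1, N_E=0, L=1
Step 1: N_D=0, N_Y=2, N_E=1, L=3
Step 2: N_D=0, N_Y=4, N_E=3, L=7
Step 3: N_D=0, N_Y=8, N_E=7, L=15
Step 4: N_D=0, N_Y=16, N_E=15, L=31
Step 5: N_D=0, N_Y=32, N_E=31, L=63
Step 6: N_D=0, N_Y=64, N_E=63, L=127


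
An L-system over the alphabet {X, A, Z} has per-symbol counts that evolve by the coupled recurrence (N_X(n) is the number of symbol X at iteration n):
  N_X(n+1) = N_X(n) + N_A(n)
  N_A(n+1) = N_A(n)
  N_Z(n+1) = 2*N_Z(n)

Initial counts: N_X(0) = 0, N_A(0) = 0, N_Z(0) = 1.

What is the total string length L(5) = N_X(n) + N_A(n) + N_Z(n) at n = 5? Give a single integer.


Step 0: N_X=0, N_A=0, N_Z=1, L=1
Step 1: N_X=0, N_A=0, N_Z=2, L=2
Step 2: N_X=0, N_A=0, N_Z=4, L=4
Step 3: N_X=0, N_A=0, N_Z=8, L=8
Step 4: N_X=0, N_A=0, N_Z=16, L=16
Step 5: N_X=0, N_A=0, N_Z=32, L=32

Answer: 32


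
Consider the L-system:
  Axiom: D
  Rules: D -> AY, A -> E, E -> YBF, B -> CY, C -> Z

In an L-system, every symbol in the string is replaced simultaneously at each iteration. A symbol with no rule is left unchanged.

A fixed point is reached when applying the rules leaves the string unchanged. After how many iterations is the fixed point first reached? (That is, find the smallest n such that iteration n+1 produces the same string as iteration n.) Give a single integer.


Step 0: D
Step 1: AY
Step 2: EY
Step 3: YBFY
Step 4: YCYFY
Step 5: YZYFY
Step 6: YZYFY  (unchanged — fixed point at step 5)

Answer: 5


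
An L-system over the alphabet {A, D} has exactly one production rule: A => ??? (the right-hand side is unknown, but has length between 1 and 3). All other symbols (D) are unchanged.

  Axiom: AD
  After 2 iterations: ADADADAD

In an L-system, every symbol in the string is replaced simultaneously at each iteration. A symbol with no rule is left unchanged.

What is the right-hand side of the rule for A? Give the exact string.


Answer: ADA

Derivation:
Trying A => ADA:
  Step 0: AD
  Step 1: ADAD
  Step 2: ADADADAD
Matches the given result.


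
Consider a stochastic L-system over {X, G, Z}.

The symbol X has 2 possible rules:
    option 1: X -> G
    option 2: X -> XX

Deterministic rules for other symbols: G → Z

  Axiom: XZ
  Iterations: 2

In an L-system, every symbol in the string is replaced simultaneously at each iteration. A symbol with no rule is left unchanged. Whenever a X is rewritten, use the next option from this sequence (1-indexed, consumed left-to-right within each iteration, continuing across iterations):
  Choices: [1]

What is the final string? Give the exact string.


Step 0: XZ
Step 1: GZ  (used choices [1])
Step 2: ZZ  (used choices [])

Answer: ZZ


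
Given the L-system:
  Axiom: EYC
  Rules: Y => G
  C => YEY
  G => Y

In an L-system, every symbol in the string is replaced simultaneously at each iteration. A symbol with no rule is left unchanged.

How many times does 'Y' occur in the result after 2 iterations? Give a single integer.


Answer: 1

Derivation:
Step 0: EYC  (1 'Y')
Step 1: EGYEY  (2 'Y')
Step 2: EYGEG  (1 'Y')


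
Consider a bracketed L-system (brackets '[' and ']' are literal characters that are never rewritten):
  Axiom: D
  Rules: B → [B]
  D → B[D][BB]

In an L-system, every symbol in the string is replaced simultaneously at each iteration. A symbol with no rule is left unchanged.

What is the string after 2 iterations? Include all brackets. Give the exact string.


Answer: [B][B[D][BB]][[B][B]]

Derivation:
Step 0: D
Step 1: B[D][BB]
Step 2: [B][B[D][BB]][[B][B]]


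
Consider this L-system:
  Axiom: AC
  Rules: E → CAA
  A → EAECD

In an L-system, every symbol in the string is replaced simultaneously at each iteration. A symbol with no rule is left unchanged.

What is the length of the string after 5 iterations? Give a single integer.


Step 0: length = 2
Step 1: length = 6
Step 2: length = 14
Step 3: length = 38
Step 4: length = 94
Step 5: length = 246

Answer: 246


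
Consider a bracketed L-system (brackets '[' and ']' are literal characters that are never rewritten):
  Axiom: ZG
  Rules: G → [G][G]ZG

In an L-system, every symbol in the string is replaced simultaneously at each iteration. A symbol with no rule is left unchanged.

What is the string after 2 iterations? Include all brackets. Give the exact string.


Step 0: ZG
Step 1: Z[G][G]ZG
Step 2: Z[[G][G]ZG][[G][G]ZG]Z[G][G]ZG

Answer: Z[[G][G]ZG][[G][G]ZG]Z[G][G]ZG


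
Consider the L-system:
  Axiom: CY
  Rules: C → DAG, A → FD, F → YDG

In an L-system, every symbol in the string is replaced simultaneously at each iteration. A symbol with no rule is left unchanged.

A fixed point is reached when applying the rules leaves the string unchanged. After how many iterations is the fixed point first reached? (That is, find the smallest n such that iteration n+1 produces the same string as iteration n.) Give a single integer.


Answer: 3

Derivation:
Step 0: CY
Step 1: DAGY
Step 2: DFDGY
Step 3: DYDGDGY
Step 4: DYDGDGY  (unchanged — fixed point at step 3)


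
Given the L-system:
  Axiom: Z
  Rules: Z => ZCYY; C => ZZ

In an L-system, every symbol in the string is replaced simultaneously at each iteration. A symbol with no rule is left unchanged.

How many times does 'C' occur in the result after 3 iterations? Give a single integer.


Step 0: Z  (0 'C')
Step 1: ZCYY  (1 'C')
Step 2: ZCYYZZYY  (1 'C')
Step 3: ZCYYZZYYZCYYZCYYYY  (3 'C')

Answer: 3


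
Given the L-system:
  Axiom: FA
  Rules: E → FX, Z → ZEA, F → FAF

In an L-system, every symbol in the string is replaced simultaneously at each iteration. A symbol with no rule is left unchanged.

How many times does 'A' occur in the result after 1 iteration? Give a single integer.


Answer: 2

Derivation:
Step 0: FA  (1 'A')
Step 1: FAFA  (2 'A')


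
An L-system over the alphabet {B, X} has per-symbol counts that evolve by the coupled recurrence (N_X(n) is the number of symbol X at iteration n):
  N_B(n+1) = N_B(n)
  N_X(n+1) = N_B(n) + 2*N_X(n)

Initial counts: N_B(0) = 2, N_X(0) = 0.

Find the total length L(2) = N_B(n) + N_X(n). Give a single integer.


Answer: 8

Derivation:
Step 0: N_B=2, N_X=0, L=2
Step 1: N_B=2, N_X=2, L=4
Step 2: N_B=2, N_X=6, L=8


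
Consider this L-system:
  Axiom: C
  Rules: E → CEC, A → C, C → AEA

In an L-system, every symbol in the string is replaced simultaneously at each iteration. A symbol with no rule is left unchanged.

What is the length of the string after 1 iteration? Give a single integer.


Step 0: length = 1
Step 1: length = 3

Answer: 3


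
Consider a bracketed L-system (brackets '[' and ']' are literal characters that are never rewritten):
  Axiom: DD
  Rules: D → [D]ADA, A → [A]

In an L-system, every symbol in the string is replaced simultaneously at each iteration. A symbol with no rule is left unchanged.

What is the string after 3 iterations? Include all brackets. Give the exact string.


Step 0: DD
Step 1: [D]ADA[D]ADA
Step 2: [[D]ADA][A][D]ADA[A][[D]ADA][A][D]ADA[A]
Step 3: [[[D]ADA][A][D]ADA[A]][[A]][[D]ADA][A][D]ADA[A][[A]][[[D]ADA][A][D]ADA[A]][[A]][[D]ADA][A][D]ADA[A][[A]]

Answer: [[[D]ADA][A][D]ADA[A]][[A]][[D]ADA][A][D]ADA[A][[A]][[[D]ADA][A][D]ADA[A]][[A]][[D]ADA][A][D]ADA[A][[A]]


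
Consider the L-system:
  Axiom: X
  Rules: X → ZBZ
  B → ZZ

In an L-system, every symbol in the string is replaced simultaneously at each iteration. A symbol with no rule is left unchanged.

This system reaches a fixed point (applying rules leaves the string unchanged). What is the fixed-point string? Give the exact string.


Step 0: X
Step 1: ZBZ
Step 2: ZZZZ
Step 3: ZZZZ  (unchanged — fixed point at step 2)

Answer: ZZZZ


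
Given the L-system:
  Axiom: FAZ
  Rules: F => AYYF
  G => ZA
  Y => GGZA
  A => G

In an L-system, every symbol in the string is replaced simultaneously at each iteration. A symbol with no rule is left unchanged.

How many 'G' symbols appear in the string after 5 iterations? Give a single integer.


Answer: 15

Derivation:
Step 0: FAZ  (0 'G')
Step 1: AYYFGZ  (1 'G')
Step 2: GGGZAGGZAAYYFZAZ  (5 'G')
Step 3: ZAZAZAZGZAZAZGGGGZAGGZAAYYFZGZ  (8 'G')
Step 4: ZGZGZGZZAZGZGZZAZAZAZAZGZAZAZGGGGZAGGZAAYYFZZAZ  (12 'G')
Step 5: ZZAZZAZZAZZGZZAZZAZZGZGZGZGZZAZGZGZZAZAZAZAZGZAZAZGGGGZAGGZAAYYFZZGZ  (15 'G')


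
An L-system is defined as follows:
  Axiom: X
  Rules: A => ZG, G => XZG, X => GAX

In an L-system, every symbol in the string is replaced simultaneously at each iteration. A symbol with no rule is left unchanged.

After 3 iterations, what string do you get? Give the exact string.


Answer: GAXZXZGZXZGXZGZGGAX

Derivation:
Step 0: X
Step 1: GAX
Step 2: XZGZGGAX
Step 3: GAXZXZGZXZGXZGZGGAX


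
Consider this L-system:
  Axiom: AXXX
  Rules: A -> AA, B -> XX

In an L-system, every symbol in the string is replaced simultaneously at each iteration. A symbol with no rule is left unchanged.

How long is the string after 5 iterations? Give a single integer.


Answer: 35

Derivation:
Step 0: length = 4
Step 1: length = 5
Step 2: length = 7
Step 3: length = 11
Step 4: length = 19
Step 5: length = 35


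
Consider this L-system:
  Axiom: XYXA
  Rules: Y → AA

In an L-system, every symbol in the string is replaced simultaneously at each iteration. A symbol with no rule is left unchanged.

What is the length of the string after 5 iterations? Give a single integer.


Answer: 5

Derivation:
Step 0: length = 4
Step 1: length = 5
Step 2: length = 5
Step 3: length = 5
Step 4: length = 5
Step 5: length = 5


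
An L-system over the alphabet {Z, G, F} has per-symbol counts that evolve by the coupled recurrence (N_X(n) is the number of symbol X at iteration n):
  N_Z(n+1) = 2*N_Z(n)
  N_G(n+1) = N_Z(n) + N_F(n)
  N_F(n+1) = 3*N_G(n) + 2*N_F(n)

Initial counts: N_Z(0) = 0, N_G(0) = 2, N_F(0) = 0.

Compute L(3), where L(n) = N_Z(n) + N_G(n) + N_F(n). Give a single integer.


Answer: 54

Derivation:
Step 0: N_Z=0, N_G=2, N_F=0, L=2
Step 1: N_Z=0, N_G=0, N_F=6, L=6
Step 2: N_Z=0, N_G=6, N_F=12, L=18
Step 3: N_Z=0, N_G=12, N_F=42, L=54


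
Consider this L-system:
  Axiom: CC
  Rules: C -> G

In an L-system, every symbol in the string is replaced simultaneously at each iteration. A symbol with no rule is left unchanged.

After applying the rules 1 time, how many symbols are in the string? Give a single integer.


Step 0: length = 2
Step 1: length = 2

Answer: 2


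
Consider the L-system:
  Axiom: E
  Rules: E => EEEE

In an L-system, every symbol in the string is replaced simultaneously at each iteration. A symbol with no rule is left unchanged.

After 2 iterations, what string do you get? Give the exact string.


Answer: EEEEEEEEEEEEEEEE

Derivation:
Step 0: E
Step 1: EEEE
Step 2: EEEEEEEEEEEEEEEE


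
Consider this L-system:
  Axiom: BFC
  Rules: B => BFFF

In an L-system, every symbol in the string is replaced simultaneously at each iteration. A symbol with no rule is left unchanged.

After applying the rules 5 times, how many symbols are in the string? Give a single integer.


Answer: 18

Derivation:
Step 0: length = 3
Step 1: length = 6
Step 2: length = 9
Step 3: length = 12
Step 4: length = 15
Step 5: length = 18


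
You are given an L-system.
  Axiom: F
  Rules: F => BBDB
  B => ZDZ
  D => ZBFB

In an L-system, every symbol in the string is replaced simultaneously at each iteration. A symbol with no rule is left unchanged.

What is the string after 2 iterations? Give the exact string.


Step 0: F
Step 1: BBDB
Step 2: ZDZZDZZBFBZDZ

Answer: ZDZZDZZBFBZDZ


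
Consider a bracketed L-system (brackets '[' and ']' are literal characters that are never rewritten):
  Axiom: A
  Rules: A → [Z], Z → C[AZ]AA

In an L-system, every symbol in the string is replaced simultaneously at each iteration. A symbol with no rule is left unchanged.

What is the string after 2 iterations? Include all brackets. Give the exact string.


Answer: [C[AZ]AA]

Derivation:
Step 0: A
Step 1: [Z]
Step 2: [C[AZ]AA]


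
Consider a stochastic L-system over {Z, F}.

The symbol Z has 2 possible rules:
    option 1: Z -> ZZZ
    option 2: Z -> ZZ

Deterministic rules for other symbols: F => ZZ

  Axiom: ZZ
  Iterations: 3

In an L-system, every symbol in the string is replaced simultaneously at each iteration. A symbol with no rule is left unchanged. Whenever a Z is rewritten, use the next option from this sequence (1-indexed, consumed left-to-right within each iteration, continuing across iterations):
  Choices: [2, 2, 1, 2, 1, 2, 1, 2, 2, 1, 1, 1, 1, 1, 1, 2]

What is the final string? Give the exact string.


Answer: ZZZZZZZZZZZZZZZZZZZZZZZZZZZ

Derivation:
Step 0: ZZ
Step 1: ZZZZ  (used choices [2, 2])
Step 2: ZZZZZZZZZZ  (used choices [1, 2, 1, 2])
Step 3: ZZZZZZZZZZZZZZZZZZZZZZZZZZZ  (used choices [1, 2, 2, 1, 1, 1, 1, 1, 1, 2])


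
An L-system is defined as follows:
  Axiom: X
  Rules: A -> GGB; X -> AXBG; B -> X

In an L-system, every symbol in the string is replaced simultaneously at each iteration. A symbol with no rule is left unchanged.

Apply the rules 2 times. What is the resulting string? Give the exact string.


Answer: GGBAXBGXG

Derivation:
Step 0: X
Step 1: AXBG
Step 2: GGBAXBGXG


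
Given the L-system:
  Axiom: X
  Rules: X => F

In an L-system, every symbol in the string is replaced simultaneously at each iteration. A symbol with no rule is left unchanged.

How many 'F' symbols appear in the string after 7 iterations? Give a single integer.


Step 0: X  (0 'F')
Step 1: F  (1 'F')
Step 2: F  (1 'F')
Step 3: F  (1 'F')
Step 4: F  (1 'F')
Step 5: F  (1 'F')
Step 6: F  (1 'F')
Step 7: F  (1 'F')

Answer: 1


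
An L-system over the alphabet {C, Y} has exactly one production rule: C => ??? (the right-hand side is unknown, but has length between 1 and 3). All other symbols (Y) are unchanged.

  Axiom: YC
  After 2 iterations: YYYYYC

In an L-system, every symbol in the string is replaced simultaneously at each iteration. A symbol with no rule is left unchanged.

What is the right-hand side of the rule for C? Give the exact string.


Answer: YYC

Derivation:
Trying C => YYC:
  Step 0: YC
  Step 1: YYYC
  Step 2: YYYYYC
Matches the given result.


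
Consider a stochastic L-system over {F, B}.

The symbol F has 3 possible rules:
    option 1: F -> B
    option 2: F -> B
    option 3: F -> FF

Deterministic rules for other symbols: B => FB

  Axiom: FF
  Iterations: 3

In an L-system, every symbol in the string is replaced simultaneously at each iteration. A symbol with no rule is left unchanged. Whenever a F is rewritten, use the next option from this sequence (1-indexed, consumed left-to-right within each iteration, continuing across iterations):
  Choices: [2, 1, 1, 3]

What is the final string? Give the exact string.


Step 0: FF
Step 1: BB  (used choices [2, 1])
Step 2: FBFB  (used choices [])
Step 3: BFBFFFB  (used choices [1, 3])

Answer: BFBFFFB


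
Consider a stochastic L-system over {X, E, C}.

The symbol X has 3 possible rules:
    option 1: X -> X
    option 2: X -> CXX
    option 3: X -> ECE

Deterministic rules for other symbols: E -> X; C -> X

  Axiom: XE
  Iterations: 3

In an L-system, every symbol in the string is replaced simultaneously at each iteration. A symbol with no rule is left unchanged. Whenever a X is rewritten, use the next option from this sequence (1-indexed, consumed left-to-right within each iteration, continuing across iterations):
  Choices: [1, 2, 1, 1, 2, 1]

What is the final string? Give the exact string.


Answer: XXCXXX

Derivation:
Step 0: XE
Step 1: XX  (used choices [1])
Step 2: CXXX  (used choices [2, 1])
Step 3: XXCXXX  (used choices [1, 2, 1])


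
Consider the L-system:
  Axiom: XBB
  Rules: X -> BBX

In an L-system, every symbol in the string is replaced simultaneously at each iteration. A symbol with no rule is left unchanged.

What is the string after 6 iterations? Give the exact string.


Step 0: XBB
Step 1: BBXBB
Step 2: BBBBXBB
Step 3: BBBBBBXBB
Step 4: BBBBBBBBXBB
Step 5: BBBBBBBBBBXBB
Step 6: BBBBBBBBBBBBXBB

Answer: BBBBBBBBBBBBXBB


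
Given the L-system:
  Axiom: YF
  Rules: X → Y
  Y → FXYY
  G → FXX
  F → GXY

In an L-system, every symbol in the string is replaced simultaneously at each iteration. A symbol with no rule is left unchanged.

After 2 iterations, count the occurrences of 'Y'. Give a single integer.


Step 0: YF  (1 'Y')
Step 1: FXYYGXY  (3 'Y')
Step 2: GXYYFXYYFXYYFXXYFXYY  (9 'Y')

Answer: 9


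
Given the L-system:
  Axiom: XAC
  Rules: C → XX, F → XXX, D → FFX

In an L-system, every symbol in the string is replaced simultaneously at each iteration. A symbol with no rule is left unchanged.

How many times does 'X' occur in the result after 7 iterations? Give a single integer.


Answer: 3

Derivation:
Step 0: XAC  (1 'X')
Step 1: XAXX  (3 'X')
Step 2: XAXX  (3 'X')
Step 3: XAXX  (3 'X')
Step 4: XAXX  (3 'X')
Step 5: XAXX  (3 'X')
Step 6: XAXX  (3 'X')
Step 7: XAXX  (3 'X')


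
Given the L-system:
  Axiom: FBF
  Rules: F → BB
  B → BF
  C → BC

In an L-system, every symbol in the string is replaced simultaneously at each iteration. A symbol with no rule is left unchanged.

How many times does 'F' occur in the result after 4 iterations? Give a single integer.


Answer: 17

Derivation:
Step 0: FBF  (2 'F')
Step 1: BBBFBB  (1 'F')
Step 2: BFBFBFBBBFBF  (5 'F')
Step 3: BFBBBFBBBFBBBFBFBFBBBFBB  (7 'F')
Step 4: BFBBBFBFBFBBBFBFBFBBBFBFBFBBBFBBBFBBBFBFBFBBBFBF  (17 'F')


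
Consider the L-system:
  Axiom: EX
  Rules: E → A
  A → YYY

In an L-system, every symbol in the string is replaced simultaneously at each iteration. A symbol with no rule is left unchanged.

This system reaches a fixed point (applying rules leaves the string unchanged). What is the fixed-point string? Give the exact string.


Step 0: EX
Step 1: AX
Step 2: YYYX
Step 3: YYYX  (unchanged — fixed point at step 2)

Answer: YYYX


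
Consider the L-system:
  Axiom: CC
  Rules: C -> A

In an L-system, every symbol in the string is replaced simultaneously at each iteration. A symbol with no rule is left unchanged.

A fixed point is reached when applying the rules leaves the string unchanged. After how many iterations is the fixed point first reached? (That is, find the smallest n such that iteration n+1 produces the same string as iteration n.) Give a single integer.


Answer: 1

Derivation:
Step 0: CC
Step 1: AA
Step 2: AA  (unchanged — fixed point at step 1)


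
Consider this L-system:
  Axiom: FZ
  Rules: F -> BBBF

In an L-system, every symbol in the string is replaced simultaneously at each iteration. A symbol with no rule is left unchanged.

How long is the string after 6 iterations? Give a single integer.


Step 0: length = 2
Step 1: length = 5
Step 2: length = 8
Step 3: length = 11
Step 4: length = 14
Step 5: length = 17
Step 6: length = 20

Answer: 20


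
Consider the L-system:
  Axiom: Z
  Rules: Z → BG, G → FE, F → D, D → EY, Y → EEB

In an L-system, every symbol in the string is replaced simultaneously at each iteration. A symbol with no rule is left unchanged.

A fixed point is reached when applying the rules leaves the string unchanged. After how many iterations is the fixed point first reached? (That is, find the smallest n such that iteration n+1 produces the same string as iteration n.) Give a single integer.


Answer: 5

Derivation:
Step 0: Z
Step 1: BG
Step 2: BFE
Step 3: BDE
Step 4: BEYE
Step 5: BEEEBE
Step 6: BEEEBE  (unchanged — fixed point at step 5)


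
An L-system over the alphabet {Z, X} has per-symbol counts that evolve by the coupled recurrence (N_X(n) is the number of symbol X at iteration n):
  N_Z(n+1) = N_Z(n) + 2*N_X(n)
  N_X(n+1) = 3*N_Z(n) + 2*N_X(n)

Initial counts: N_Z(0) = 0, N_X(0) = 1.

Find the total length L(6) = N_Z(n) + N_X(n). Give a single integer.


Answer: 4096

Derivation:
Step 0: N_Z=0, N_X=1, L=1
Step 1: N_Z=2, N_X=2, L=4
Step 2: N_Z=6, N_X=10, L=16
Step 3: N_Z=26, N_X=38, L=64
Step 4: N_Z=102, N_X=154, L=256
Step 5: N_Z=410, N_X=614, L=1024
Step 6: N_Z=1638, N_X=2458, L=4096


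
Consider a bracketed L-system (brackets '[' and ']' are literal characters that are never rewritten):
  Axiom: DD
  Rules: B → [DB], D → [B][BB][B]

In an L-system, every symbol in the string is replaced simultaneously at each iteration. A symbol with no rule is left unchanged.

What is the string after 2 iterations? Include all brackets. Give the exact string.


Answer: [[DB]][[DB][DB]][[DB]][[DB]][[DB][DB]][[DB]]

Derivation:
Step 0: DD
Step 1: [B][BB][B][B][BB][B]
Step 2: [[DB]][[DB][DB]][[DB]][[DB]][[DB][DB]][[DB]]


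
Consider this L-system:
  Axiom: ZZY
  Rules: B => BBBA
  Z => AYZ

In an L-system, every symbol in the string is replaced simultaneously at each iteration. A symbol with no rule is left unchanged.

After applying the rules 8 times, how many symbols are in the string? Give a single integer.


Step 0: length = 3
Step 1: length = 7
Step 2: length = 11
Step 3: length = 15
Step 4: length = 19
Step 5: length = 23
Step 6: length = 27
Step 7: length = 31
Step 8: length = 35

Answer: 35


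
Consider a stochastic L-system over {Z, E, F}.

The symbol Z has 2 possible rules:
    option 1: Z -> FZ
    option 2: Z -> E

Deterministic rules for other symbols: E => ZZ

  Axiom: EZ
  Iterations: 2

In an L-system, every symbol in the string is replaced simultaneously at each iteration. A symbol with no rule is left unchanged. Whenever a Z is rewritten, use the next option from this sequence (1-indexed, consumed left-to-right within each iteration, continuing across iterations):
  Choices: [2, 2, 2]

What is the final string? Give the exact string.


Answer: EEZZ

Derivation:
Step 0: EZ
Step 1: ZZE  (used choices [2])
Step 2: EEZZ  (used choices [2, 2])


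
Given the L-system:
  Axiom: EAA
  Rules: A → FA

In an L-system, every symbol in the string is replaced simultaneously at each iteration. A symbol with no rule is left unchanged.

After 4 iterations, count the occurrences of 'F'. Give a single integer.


Answer: 8

Derivation:
Step 0: EAA  (0 'F')
Step 1: EFAFA  (2 'F')
Step 2: EFFAFFA  (4 'F')
Step 3: EFFFAFFFA  (6 'F')
Step 4: EFFFFAFFFFA  (8 'F')


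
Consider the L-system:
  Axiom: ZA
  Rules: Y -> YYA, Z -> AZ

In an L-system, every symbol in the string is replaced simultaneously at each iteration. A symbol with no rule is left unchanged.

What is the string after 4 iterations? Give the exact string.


Answer: AAAAZA

Derivation:
Step 0: ZA
Step 1: AZA
Step 2: AAZA
Step 3: AAAZA
Step 4: AAAAZA


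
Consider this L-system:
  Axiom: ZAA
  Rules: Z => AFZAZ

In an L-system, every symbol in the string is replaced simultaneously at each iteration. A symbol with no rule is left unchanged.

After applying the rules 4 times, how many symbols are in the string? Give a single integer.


Step 0: length = 3
Step 1: length = 7
Step 2: length = 15
Step 3: length = 31
Step 4: length = 63

Answer: 63


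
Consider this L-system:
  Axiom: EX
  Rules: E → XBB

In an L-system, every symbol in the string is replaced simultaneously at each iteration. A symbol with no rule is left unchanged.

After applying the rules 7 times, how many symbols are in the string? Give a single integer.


Step 0: length = 2
Step 1: length = 4
Step 2: length = 4
Step 3: length = 4
Step 4: length = 4
Step 5: length = 4
Step 6: length = 4
Step 7: length = 4

Answer: 4


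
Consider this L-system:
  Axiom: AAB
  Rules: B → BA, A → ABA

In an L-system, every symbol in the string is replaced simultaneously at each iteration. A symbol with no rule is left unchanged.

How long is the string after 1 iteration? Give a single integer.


Answer: 8

Derivation:
Step 0: length = 3
Step 1: length = 8


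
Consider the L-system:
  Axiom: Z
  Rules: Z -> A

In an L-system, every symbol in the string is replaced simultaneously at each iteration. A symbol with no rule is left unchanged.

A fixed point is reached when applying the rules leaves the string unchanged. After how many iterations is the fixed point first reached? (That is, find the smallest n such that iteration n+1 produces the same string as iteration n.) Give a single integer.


Answer: 1

Derivation:
Step 0: Z
Step 1: A
Step 2: A  (unchanged — fixed point at step 1)


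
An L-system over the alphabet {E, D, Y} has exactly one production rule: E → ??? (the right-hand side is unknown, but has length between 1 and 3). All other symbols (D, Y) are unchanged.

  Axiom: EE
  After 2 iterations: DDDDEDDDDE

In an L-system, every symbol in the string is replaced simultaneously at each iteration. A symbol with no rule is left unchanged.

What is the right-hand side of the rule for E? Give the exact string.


Answer: DDE

Derivation:
Trying E → DDE:
  Step 0: EE
  Step 1: DDEDDE
  Step 2: DDDDEDDDDE
Matches the given result.


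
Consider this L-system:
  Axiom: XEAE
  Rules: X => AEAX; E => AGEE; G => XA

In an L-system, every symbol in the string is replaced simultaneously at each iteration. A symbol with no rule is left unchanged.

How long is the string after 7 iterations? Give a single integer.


Step 0: length = 4
Step 1: length = 13
Step 2: length = 33
Step 3: length = 80
Step 4: length = 190
Step 5: length = 446
Step 6: length = 1041
Step 7: length = 2424

Answer: 2424


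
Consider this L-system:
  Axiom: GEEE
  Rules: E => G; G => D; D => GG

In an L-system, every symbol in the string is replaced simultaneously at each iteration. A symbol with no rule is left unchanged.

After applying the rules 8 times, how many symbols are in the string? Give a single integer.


Answer: 40

Derivation:
Step 0: length = 4
Step 1: length = 4
Step 2: length = 5
Step 3: length = 8
Step 4: length = 10
Step 5: length = 16
Step 6: length = 20
Step 7: length = 32
Step 8: length = 40


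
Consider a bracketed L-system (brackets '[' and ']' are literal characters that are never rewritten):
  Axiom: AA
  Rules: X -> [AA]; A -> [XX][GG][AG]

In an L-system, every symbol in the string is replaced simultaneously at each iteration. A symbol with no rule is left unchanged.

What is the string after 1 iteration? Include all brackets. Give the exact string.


Step 0: AA
Step 1: [XX][GG][AG][XX][GG][AG]

Answer: [XX][GG][AG][XX][GG][AG]


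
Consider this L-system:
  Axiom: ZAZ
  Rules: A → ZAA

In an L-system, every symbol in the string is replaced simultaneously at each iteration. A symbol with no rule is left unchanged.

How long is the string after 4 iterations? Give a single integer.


Answer: 33

Derivation:
Step 0: length = 3
Step 1: length = 5
Step 2: length = 9
Step 3: length = 17
Step 4: length = 33


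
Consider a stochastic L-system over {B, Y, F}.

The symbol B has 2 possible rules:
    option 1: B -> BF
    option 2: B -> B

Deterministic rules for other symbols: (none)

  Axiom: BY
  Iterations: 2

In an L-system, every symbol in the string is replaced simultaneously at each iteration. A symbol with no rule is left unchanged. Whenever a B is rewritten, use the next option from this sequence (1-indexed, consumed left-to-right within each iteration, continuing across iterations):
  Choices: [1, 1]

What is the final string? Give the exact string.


Step 0: BY
Step 1: BFY  (used choices [1])
Step 2: BFFY  (used choices [1])

Answer: BFFY


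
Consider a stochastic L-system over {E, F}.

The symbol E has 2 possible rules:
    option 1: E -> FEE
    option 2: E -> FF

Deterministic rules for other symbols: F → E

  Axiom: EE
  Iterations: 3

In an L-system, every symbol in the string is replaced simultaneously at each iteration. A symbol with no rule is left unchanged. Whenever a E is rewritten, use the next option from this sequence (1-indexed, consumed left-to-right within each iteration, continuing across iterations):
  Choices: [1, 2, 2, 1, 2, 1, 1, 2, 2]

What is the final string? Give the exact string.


Answer: FFEEEFEEFEEFFFF

Derivation:
Step 0: EE
Step 1: FEEFF  (used choices [1, 2])
Step 2: EFFFEEEE  (used choices [2, 1])
Step 3: FFEEEFEEFEEFFFF  (used choices [2, 1, 1, 2, 2])


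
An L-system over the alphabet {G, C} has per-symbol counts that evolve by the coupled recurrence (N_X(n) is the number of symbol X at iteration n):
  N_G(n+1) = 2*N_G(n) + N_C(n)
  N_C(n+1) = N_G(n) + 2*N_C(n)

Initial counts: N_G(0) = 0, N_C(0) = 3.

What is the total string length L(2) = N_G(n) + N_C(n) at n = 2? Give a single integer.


Answer: 27

Derivation:
Step 0: N_G=0, N_C=3, L=3
Step 1: N_G=3, N_C=6, L=9
Step 2: N_G=12, N_C=15, L=27


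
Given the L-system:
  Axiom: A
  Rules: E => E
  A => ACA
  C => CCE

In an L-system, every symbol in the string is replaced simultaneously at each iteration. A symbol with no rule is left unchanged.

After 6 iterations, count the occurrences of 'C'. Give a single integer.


Step 0: A  (0 'C')
Step 1: ACA  (1 'C')
Step 2: ACACCEACA  (4 'C')
Step 3: ACACCEACACCECCEEACACCEACA  (12 'C')
Step 4: ACACCEACACCECCEEACACCEACACCECCEECCECCEEEACACCEACACCECCEEACACCEACA  (32 'C')
Step 5: ACACCEACACCECCEEACACCEACACCECCEECCECCEEEACACCEACACCECCEEACACCEACACCECCEECCECCEEECCECCEECCECCEEEEACACCEACACCECCEEACACCEACACCECCEECCECCEEEACACCEACACCECCEEACACCEACA  (80 'C')
Step 6: ACACCEACACCECCEEACACCEACACCECCEECCECCEEEACACCEACACCECCEEACACCEACACCECCEECCECCEEECCECCEECCECCEEEEACACCEACACCECCEEACACCEACACCECCEECCECCEEEACACCEACACCECCEEACACCEACACCECCEECCECCEEECCECCEECCECCEEEECCECCEECCECCEEECCECCEECCECCEEEEEACACCEACACCECCEEACACCEACACCECCEECCECCEEEACACCEACACCECCEEACACCEACACCECCEECCECCEEECCECCEECCECCEEEEACACCEACACCECCEEACACCEACACCECCEECCECCEEEACACCEACACCECCEEACACCEACA  (192 'C')

Answer: 192
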